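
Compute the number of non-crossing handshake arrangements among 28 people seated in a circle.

2674440

With 28 = 2·14 people, non-crossing handshake pairings are non-crossing perfect matchings on a circle, counted by C_14.
C_14 = C_13 · 2(2·13+1)/(13+2) = 742900 · 54/15 = 2674440.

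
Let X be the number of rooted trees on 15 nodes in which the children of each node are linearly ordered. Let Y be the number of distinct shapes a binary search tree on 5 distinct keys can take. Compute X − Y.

2674398

Rooted ordered (plane) trees on m nodes have m−1 edges and are counted by C_{m−1}; m = 15 gives C_14. So X = C_14 = 2674440.
There are C_n binary search tree shapes on n keys; with n = 5 that is C_5. So Y = C_5 = 42.
X − Y = 2674440 − 42 = 2674398.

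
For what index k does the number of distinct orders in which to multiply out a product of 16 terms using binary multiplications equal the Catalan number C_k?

Ways to associate a product of 16 factors correspond to binary trees on 16 leaves, so the count is C_15.

15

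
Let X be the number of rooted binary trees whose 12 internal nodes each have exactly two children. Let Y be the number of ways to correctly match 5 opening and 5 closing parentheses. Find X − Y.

Full binary trees with n internal nodes are counted by C_n; here n = 12. So X = C_12 = 208012.
Balanced strings of n pairs of brackets are counted by C_n; here n = 5. So Y = C_5 = 42.
X − Y = 208012 − 42 = 207970.

207970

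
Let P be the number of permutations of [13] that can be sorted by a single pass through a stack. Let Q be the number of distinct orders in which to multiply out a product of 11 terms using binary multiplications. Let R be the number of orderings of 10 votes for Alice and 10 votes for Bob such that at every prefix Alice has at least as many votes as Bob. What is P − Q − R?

709308

By Knuth's characterisation, the stack-sortable permutations of length 13 are the 231-avoiders, numbering C_13. So P = C_13 = 742900.
Parenthesizations of m factors correspond to full binary trees with m leaves, counted by C_{m−1}; m = 11 gives C_10. So Q = C_10 = 16796.
Ballot sequences with n votes each where one side never trails are Dyck words, counted by C_n; here n = 10. So R = C_10 = 16796.
P − Q − R = 742900 − 16796 − 16796 = 709308.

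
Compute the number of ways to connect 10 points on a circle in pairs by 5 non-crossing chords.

Non-crossing perfect matchings of 2n points on a circle are counted by C_n; with 10 points, n = 5.
C_5 = C_4 · 2(2·4+1)/(4+2) = 14 · 18/6 = 42.

42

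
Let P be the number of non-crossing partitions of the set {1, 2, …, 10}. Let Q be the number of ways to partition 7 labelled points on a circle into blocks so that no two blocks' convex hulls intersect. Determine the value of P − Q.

16367

The non-crossing partitions of [10] form a lattice of size C_10. So P = C_10 = 16796.
Non-crossing partitions of an n-element set are counted by C_n; here n = 7. So Q = C_7 = 429.
P − Q = 16796 − 429 = 16367.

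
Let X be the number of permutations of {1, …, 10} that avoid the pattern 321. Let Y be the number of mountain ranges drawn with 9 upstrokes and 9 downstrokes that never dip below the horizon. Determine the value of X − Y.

11934

Permutations of [n] avoiding any single length-3 pattern are counted by C_n; here n = 10. So X = C_10 = 16796.
A Dyck path with 9 up-steps and 9 down-steps has semilength 9, so there are C_9 of them. So Y = C_9 = 4862.
X − Y = 16796 − 4862 = 11934.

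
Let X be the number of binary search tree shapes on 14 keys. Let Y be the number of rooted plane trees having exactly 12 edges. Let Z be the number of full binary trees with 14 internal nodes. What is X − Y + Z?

There are C_n binary search tree shapes on n keys; with n = 14 that is C_14. So X = C_14 = 2674440.
Rooted ordered trees with n edges are counted by C_n; here n = 12. So Y = C_12 = 208012.
The number of full binary trees on 14 internal nodes is the Catalan number C_14. So Z = C_14 = 2674440.
X − Y + Z = 2674440 − 208012 + 2674440 = 5140868.

5140868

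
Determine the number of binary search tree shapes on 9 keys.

4862

Rooted binary trees with 9 nodes (each child slot possibly empty) number C_9.
C_9 = 4862.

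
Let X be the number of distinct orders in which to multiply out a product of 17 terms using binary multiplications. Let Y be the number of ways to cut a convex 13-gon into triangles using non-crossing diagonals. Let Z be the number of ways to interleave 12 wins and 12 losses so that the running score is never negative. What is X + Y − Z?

Ways to associate a product of 17 factors correspond to binary trees on 17 leaves, so the count is C_16. So X = C_16 = 35357670.
The number of triangulations of a 13-gon is the Catalan number C_11 (index = sides − 2). So Y = C_11 = 58786.
Ballot sequences with n votes each where one side never trails are Dyck words, counted by C_n; here n = 12. So Z = C_12 = 208012.
X + Y − Z = 35357670 + 58786 − 208012 = 35208444.

35208444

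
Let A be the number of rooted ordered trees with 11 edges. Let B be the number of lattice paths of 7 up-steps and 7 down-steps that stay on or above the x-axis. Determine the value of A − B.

Rooted ordered trees with n edges are counted by C_n; here n = 11. So A = C_11 = 58786.
Dyck paths of semilength n (length 2n) are counted by C_n; here n = 7. So B = C_7 = 429.
A − B = 58786 − 429 = 58357.

58357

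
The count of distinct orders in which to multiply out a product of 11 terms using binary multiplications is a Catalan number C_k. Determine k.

10

Ways to associate a product of 11 factors correspond to binary trees on 11 leaves, so the count is C_10.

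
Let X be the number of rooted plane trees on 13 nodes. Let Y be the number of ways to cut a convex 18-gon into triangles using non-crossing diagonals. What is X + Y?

35565682

A rooted plane tree on 13 nodes has 12 edges, and such trees are counted by C_12. So X = C_12 = 208012.
Triangulations of a convex m-gon are counted by C_{m−2}; with m = 18 this is C_16. So Y = C_16 = 35357670.
X + Y = 208012 + 35357670 = 35565682.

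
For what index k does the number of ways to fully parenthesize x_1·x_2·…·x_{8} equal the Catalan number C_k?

Bracketing 8 factors into binary products is counted by C_{8−1} = C_7.

7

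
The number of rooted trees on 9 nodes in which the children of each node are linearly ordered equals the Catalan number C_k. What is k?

Rooted ordered (plane) trees on m nodes have m−1 edges and are counted by C_{m−1}; m = 9 gives C_8.

8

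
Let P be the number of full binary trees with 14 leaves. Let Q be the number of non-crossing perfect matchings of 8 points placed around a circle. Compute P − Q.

742886

Full binary trees with 14 leaves have 14−1 = 13 internal nodes, so there are C_13 of them. So P = C_13 = 742900.
Pairing 8 circle points by 4 non-crossing chords gives C_4 matchings. So Q = C_4 = 14.
P − Q = 742900 − 14 = 742886.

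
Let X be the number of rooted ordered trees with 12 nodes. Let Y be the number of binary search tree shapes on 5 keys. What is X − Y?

58744

Rooted ordered (plane) trees on m nodes have m−1 edges and are counted by C_{m−1}; m = 12 gives C_11. So X = C_11 = 58786.
There are C_n binary search tree shapes on n keys; with n = 5 that is C_5. So Y = C_5 = 42.
X − Y = 58786 − 42 = 58744.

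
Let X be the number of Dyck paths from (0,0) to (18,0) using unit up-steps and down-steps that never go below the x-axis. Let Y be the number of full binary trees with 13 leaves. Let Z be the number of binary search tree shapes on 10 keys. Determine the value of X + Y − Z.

196078

Dyck paths of semilength n (length 2n) are counted by C_n; here n = 9. So X = C_9 = 4862.
Full binary trees with 13 leaves have 13−1 = 12 internal nodes, so there are C_12 of them. So Y = C_12 = 208012.
There are C_n binary search tree shapes on n keys; with n = 10 that is C_10. So Z = C_10 = 16796.
X + Y − Z = 4862 + 208012 − 16796 = 196078.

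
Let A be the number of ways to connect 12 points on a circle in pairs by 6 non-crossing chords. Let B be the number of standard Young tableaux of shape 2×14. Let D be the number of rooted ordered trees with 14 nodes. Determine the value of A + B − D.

Non-crossing perfect matchings of 2n points on a circle are counted by C_n; with 12 points, n = 6. So A = C_6 = 132.
Standard Young tableaux of shape 2×n are counted by C_n; here n = 14. So B = C_14 = 2674440.
Rooted ordered (plane) trees on m nodes have m−1 edges and are counted by C_{m−1}; m = 14 gives C_13. So D = C_13 = 742900.
A + B − D = 132 + 2674440 − 742900 = 1931672.

1931672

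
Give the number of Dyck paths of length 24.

A Dyck path with 12 up-steps and 12 down-steps has semilength 12, so there are C_12 of them.
C_12 = 208012.

208012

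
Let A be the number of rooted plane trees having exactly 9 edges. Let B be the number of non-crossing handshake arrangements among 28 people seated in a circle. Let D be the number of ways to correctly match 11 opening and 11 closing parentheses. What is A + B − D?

A rooted plane tree with 9 edges has 10 nodes, and the count is C_9. So A = C_9 = 4862.
With 28 = 2·14 people, non-crossing handshake pairings are non-crossing perfect matchings on a circle, counted by C_14. So B = C_14 = 2674440.
Balanced strings of n pairs of brackets are counted by C_n; here n = 11. So D = C_11 = 58786.
A + B − D = 4862 + 2674440 − 58786 = 2620516.

2620516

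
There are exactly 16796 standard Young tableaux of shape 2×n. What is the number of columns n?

Standard Young tableaux of shape 2×n are counted by C_n. Since C_10 = 16796, the index is 10.

10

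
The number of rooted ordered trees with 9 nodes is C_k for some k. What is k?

8

Rooted ordered (plane) trees on m nodes have m−1 edges and are counted by C_{m−1}; m = 9 gives C_8.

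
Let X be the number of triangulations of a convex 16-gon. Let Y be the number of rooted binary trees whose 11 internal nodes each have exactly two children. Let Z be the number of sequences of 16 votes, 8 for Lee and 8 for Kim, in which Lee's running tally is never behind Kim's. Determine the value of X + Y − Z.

2731796

A convex 16-gon is triangulated into 14 triangles, and the number of such triangulations is the Catalan number C_{16−2} = C_14. So X = C_14 = 2674440.
The number of full binary trees on 11 internal nodes is the Catalan number C_11. So Y = C_11 = 58786.
Reading a vote for the leader as '(' and for the other as ')' turns such a sequence into a balanced string of 8 pairs, so the count is C_8. So Z = C_8 = 1430.
X + Y − Z = 2674440 + 58786 − 1430 = 2731796.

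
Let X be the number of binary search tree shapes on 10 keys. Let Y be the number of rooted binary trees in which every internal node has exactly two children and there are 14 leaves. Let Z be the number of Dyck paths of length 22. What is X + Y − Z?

There are C_n binary search tree shapes on n keys; with n = 10 that is C_10. So X = C_10 = 16796.
Full binary trees with 14 leaves have 14−1 = 13 internal nodes, so there are C_13 of them. So Y = C_13 = 742900.
A Dyck path with 11 up-steps and 11 down-steps has semilength 11, so there are C_11 of them. So Z = C_11 = 58786.
X + Y − Z = 16796 + 742900 − 58786 = 700910.

700910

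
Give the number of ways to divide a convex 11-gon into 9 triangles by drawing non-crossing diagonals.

4862

Triangulations of a convex m-gon are counted by C_{m−2}; with m = 11 this is C_9.
C_9 = C(18,9)/10 = 48620/10 = 4862.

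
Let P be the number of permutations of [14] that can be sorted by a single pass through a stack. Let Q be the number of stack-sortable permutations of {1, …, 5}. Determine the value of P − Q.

2674398

Stack-sortable permutations are exactly the 231-avoiding ones, counted by C_n; here n = 14. So P = C_14 = 2674440.
Stack-sortable permutations are exactly the 231-avoiding ones, counted by C_n; here n = 5. So Q = C_5 = 42.
P − Q = 2674440 − 42 = 2674398.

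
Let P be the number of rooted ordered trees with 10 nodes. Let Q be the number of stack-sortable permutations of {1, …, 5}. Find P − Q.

A rooted plane tree on 10 nodes has 9 edges, and such trees are counted by C_9. So P = C_9 = 4862.
By Knuth's characterisation, the stack-sortable permutations of length 5 are the 231-avoiders, numbering C_5. So Q = C_5 = 42.
P − Q = 4862 − 42 = 4820.

4820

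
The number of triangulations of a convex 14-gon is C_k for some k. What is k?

12

The number of triangulations of a 14-gon is the Catalan number C_12 (index = sides − 2).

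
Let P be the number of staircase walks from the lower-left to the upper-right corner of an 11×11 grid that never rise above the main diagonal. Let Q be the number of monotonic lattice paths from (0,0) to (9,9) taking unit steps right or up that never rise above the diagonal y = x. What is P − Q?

53924

Sub-diagonal monotone paths from (0,0) to (11,11) biject with Dyck paths of semilength 11, giving C_11. So P = C_11 = 58786.
Monotone paths in an n×n grid that stay weakly below the diagonal are counted by C_n; here n = 9. So Q = C_9 = 4862.
P − Q = 58786 − 4862 = 53924.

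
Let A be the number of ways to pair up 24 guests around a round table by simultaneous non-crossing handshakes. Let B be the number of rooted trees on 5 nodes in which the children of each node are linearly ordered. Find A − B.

With 24 = 2·12 people, non-crossing handshake pairings are non-crossing perfect matchings on a circle, counted by C_12. So A = C_12 = 208012.
Rooted ordered (plane) trees on m nodes have m−1 edges and are counted by C_{m−1}; m = 5 gives C_4. So B = C_4 = 14.
A − B = 208012 − 14 = 207998.

207998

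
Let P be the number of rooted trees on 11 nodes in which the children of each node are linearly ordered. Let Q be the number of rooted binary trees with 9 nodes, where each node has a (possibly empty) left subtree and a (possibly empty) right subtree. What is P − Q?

11934

A rooted plane tree on 11 nodes has 10 edges, and such trees are counted by C_10. So P = C_10 = 16796.
There are C_n binary search tree shapes on n keys; with n = 9 that is C_9. So Q = C_9 = 4862.
P − Q = 16796 − 4862 = 11934.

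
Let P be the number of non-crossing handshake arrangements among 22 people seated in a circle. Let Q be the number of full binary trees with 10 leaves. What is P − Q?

Non-crossing handshake pairings of 2n people are counted by C_n; 22 people gives n = 11. So P = C_11 = 58786.
Full binary trees with 10 leaves have 10−1 = 9 internal nodes, so there are C_9 of them. So Q = C_9 = 4862.
P − Q = 58786 − 4862 = 53924.

53924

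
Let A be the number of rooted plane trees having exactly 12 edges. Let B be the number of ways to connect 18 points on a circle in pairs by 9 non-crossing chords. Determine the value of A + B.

Rooted ordered trees with n edges are counted by C_n; here n = 12. So A = C_12 = 208012.
Non-crossing perfect matchings of 2n points on a circle are counted by C_n; with 18 points, n = 9. So B = C_9 = 4862.
A + B = 208012 + 4862 = 212874.

212874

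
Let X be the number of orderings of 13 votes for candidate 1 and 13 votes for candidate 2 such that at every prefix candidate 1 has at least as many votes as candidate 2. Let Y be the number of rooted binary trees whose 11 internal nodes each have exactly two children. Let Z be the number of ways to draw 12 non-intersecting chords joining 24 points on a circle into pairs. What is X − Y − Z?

Reading a vote for the leader as '(' and for the other as ')' turns such a sequence into a balanced string of 13 pairs, so the count is C_13. So X = C_13 = 742900.
The number of full binary trees on 11 internal nodes is the Catalan number C_11. So Y = C_11 = 58786.
Pairing 24 circle points by 12 non-crossing chords gives C_12 matchings. So Z = C_12 = 208012.
X − Y − Z = 742900 − 58786 − 208012 = 476102.

476102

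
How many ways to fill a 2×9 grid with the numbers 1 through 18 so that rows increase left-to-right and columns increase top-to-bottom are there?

Standard Young tableaux of shape 2×n are counted by C_n; here n = 9.
C_9 = 4862.

4862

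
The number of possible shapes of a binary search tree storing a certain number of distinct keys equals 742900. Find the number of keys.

13

Binary search tree shapes on n keys are counted by C_n. Since C_13 = 742900, the index is 13.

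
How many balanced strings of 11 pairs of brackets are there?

Balanced strings of n pairs of brackets are counted by C_n; here n = 11.
C_11 = C_10 · 2(2·10+1)/(10+2) = 16796 · 42/12 = 58786.

58786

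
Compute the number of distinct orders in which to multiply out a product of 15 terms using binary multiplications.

Ways to associate a product of 15 factors correspond to binary trees on 15 leaves, so the count is C_14.
C_14 = 2674440.

2674440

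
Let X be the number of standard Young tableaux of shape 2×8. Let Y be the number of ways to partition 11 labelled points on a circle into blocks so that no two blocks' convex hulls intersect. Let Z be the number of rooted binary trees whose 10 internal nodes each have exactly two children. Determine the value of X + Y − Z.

43420

Standard Young tableaux of shape 2×n are counted by C_n; here n = 8. So X = C_8 = 1430.
Non-crossing partitions of an n-element set are counted by C_n; here n = 11. So Y = C_11 = 58786.
Full binary trees with n internal nodes are counted by C_n; here n = 10. So Z = C_10 = 16796.
X + Y − Z = 1430 + 58786 − 16796 = 43420.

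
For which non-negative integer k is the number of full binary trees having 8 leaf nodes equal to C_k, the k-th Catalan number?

7

Full binary trees with 8 leaves have 8−1 = 7 internal nodes, so there are C_7 of them.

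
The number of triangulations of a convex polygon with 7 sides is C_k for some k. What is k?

5

A convex 7-gon is triangulated into 5 triangles, and the number of such triangulations is the Catalan number C_{7−2} = C_5.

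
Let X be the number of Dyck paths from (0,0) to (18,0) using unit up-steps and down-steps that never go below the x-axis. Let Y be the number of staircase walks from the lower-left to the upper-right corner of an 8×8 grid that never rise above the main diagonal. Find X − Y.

A Dyck path with 9 up-steps and 9 down-steps has semilength 9, so there are C_9 of them. So X = C_9 = 4862.
Sub-diagonal monotone paths from (0,0) to (8,8) biject with Dyck paths of semilength 8, giving C_8. So Y = C_8 = 1430.
X − Y = 4862 − 1430 = 3432.

3432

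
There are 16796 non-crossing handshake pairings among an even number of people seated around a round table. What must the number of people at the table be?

Non-crossing handshake pairings of 2n people are counted by C_n. Since C_10 = 16796, the index is 10.
So n = 10, and there are 2n = 20 people.

20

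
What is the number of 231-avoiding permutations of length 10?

16796

For any fixed pattern of length 3, the pattern-avoiding permutations of [10] number C_10.
C_10 = C(20,10)/11 = 184756/11 = 16796.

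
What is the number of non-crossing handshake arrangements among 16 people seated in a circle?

1430

Non-crossing handshake pairings of 2n people are counted by C_n; 16 people gives n = 8.
C_8 = C(16,8)/9 = 12870/9 = 1430.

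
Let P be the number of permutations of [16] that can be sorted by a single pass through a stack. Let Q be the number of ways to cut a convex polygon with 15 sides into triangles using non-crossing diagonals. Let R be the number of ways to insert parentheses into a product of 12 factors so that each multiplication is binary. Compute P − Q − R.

34555984

Stack-sortable permutations are exactly the 231-avoiding ones, counted by C_n; here n = 16. So P = C_16 = 35357670.
A convex 15-gon is triangulated into 13 triangles, and the number of such triangulations is the Catalan number C_{15−2} = C_13. So Q = C_13 = 742900.
Bracketing 12 factors into binary products is counted by C_{12−1} = C_11. So R = C_11 = 58786.
P − Q − R = 35357670 − 742900 − 58786 = 34555984.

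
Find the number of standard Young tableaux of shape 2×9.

Standard Young tableaux of shape 2×n are counted by C_n; here n = 9.
C_9 = 4862.

4862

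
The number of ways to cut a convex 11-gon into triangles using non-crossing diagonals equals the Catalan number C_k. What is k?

9

The number of triangulations of an 11-gon is the Catalan number C_9 (index = sides − 2).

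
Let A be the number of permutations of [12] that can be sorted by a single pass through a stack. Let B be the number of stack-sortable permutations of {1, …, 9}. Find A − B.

Stack-sortable permutations are exactly the 231-avoiding ones, counted by C_n; here n = 12. So A = C_12 = 208012.
Stack-sortable permutations are exactly the 231-avoiding ones, counted by C_n; here n = 9. So B = C_9 = 4862.
A − B = 208012 − 4862 = 203150.

203150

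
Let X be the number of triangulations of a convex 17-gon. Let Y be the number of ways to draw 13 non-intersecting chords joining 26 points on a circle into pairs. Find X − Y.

The number of triangulations of a 17-gon is the Catalan number C_15 (index = sides − 2). So X = C_15 = 9694845.
Pairing 26 circle points by 13 non-crossing chords gives C_13 matchings. So Y = C_13 = 742900.
X − Y = 9694845 − 742900 = 8951945.

8951945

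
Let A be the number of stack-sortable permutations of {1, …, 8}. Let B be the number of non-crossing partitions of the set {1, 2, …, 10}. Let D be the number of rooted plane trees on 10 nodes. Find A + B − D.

13364

Stack-sortable permutations are exactly the 231-avoiding ones, counted by C_n; here n = 8. So A = C_8 = 1430.
The non-crossing partitions of [10] form a lattice of size C_10. So B = C_10 = 16796.
A rooted plane tree on 10 nodes has 9 edges, and such trees are counted by C_9. So D = C_9 = 4862.
A + B − D = 1430 + 16796 − 4862 = 13364.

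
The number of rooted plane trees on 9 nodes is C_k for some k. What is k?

8

Rooted ordered (plane) trees on m nodes have m−1 edges and are counted by C_{m−1}; m = 9 gives C_8.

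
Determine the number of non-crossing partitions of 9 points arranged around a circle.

Non-crossing partitions of an n-element set are counted by C_n; here n = 9.
C_9 = 4862.

4862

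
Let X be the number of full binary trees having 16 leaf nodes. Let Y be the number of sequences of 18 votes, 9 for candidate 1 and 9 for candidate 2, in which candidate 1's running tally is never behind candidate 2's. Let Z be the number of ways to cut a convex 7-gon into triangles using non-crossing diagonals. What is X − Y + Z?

9690025

Full binary trees with 16 leaves have 16−1 = 15 internal nodes, so there are C_15 of them. So X = C_15 = 9694845.
Ballot sequences with n votes each where one side never trails are Dyck words, counted by C_n; here n = 9. So Y = C_9 = 4862.
The number of triangulations of a 7-gon is the Catalan number C_5 (index = sides − 2). So Z = C_5 = 42.
X − Y + Z = 9694845 − 4862 + 42 = 9690025.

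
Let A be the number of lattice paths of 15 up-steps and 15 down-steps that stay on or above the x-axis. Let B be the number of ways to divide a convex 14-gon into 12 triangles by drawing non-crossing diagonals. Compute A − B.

Dyck paths of semilength n (length 2n) are counted by C_n; here n = 15. So A = C_15 = 9694845.
The number of triangulations of a 14-gon is the Catalan number C_12 (index = sides − 2). So B = C_12 = 208012.
A − B = 9694845 − 208012 = 9486833.

9486833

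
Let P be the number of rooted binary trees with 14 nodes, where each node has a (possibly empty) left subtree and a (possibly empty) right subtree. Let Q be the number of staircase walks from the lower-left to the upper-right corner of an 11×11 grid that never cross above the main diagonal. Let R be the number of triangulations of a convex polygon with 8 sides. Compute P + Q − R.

2733094

Rooted binary trees with 14 nodes (each child slot possibly empty) number C_14. So P = C_14 = 2674440.
Sub-diagonal monotone paths from (0,0) to (11,11) biject with Dyck paths of semilength 11, giving C_11. So Q = C_11 = 58786.
A convex 8-gon is triangulated into 6 triangles, and the number of such triangulations is the Catalan number C_{8−2} = C_6. So R = C_6 = 132.
P + Q − R = 2674440 + 58786 − 132 = 2733094.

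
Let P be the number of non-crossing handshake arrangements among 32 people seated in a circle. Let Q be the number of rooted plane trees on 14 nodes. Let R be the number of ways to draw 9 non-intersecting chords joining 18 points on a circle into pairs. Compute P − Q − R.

34609908

Non-crossing handshake pairings of 2n people are counted by C_n; 32 people gives n = 16. So P = C_16 = 35357670.
A rooted plane tree on 14 nodes has 13 edges, and such trees are counted by C_13. So Q = C_13 = 742900.
Non-crossing perfect matchings of 2n points on a circle are counted by C_n; with 18 points, n = 9. So R = C_9 = 4862.
P − Q − R = 35357670 − 742900 − 4862 = 34609908.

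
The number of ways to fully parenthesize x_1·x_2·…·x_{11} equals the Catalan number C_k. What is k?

Bracketing 11 factors into binary products is counted by C_{11−1} = C_10.

10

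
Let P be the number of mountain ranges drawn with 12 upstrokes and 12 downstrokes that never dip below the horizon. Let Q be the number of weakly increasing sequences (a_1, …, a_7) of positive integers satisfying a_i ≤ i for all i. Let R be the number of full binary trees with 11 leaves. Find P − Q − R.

Paths of 12 up- and 12 down-steps that never dip below the axis are Dyck paths; their count is C_12. So P = C_12 = 208012.
Such sub-staircase sequences of length n are counted by C_n; here n = 7. So Q = C_7 = 429.
A full binary tree with L leaves has L−1 internal nodes and is counted by C_{L−1}; L = 11 gives C_10. So R = C_10 = 16796.
P − Q − R = 208012 − 429 − 16796 = 190787.

190787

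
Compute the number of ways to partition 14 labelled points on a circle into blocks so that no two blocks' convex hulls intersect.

Non-crossing partitions of an n-element set are counted by C_n; here n = 14.
C_14 = C(28,14)/15 = 40116600/15 = 2674440.

2674440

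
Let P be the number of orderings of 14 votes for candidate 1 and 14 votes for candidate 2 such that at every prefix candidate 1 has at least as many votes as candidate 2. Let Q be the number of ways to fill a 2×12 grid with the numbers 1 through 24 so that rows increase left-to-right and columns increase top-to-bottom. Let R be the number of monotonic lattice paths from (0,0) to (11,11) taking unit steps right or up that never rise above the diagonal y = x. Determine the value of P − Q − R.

Reading a vote for the leader as '(' and for the other as ')' turns such a sequence into a balanced string of 14 pairs, so the count is C_14. So P = C_14 = 2674440.
Standard Young tableaux of shape 2×n are counted by C_n; here n = 12. So Q = C_12 = 208012.
Monotone paths in an n×n grid that stay weakly below the diagonal are counted by C_n; here n = 11. So R = C_11 = 58786.
P − Q − R = 2674440 − 208012 − 58786 = 2407642.

2407642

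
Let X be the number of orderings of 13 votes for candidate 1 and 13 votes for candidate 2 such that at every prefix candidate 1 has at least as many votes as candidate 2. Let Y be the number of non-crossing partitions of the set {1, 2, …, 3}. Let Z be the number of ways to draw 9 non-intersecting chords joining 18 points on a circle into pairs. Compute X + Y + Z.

Ballot sequences with n votes each where one side never trails are Dyck words, counted by C_n; here n = 13. So X = C_13 = 742900.
The non-crossing partitions of [3] form a lattice of size C_3. So Y = C_3 = 5.
Non-crossing perfect matchings of 2n points on a circle are counted by C_n; with 18 points, n = 9. So Z = C_9 = 4862.
X + Y + Z = 742900 + 5 + 4862 = 747767.

747767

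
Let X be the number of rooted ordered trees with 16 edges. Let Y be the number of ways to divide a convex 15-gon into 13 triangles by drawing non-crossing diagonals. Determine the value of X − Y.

34614770

Rooted ordered trees with n edges are counted by C_n; here n = 16. So X = C_16 = 35357670.
Triangulations of a convex m-gon are counted by C_{m−2}; with m = 15 this is C_13. So Y = C_13 = 742900.
X − Y = 35357670 − 742900 = 34614770.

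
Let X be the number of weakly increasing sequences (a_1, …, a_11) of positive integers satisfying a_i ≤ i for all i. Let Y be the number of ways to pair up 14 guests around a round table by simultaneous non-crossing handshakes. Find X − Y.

Weakly increasing sequences with a_i ≤ i biject with Dyck paths of semilength 11, so there are C_11. So X = C_11 = 58786.
With 14 = 2·7 people, non-crossing handshake pairings are non-crossing perfect matchings on a circle, counted by C_7. So Y = C_7 = 429.
X − Y = 58786 − 429 = 58357.

58357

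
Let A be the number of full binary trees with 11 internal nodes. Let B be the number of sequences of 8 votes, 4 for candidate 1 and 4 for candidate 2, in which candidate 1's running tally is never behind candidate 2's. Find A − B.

The number of full binary trees on 11 internal nodes is the Catalan number C_11. So A = C_11 = 58786.
Reading a vote for the leader as '(' and for the other as ')' turns such a sequence into a balanced string of 4 pairs, so the count is C_4. So B = C_4 = 14.
A − B = 58786 − 14 = 58772.

58772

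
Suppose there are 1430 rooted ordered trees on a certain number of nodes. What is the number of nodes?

Rooted ordered trees on m nodes are counted by C_{m−1}, and C_8 = 1430.
So the index is 8, and the number of nodes is 8 + 1 = 9.

9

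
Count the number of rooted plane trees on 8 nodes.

Rooted ordered (plane) trees on m nodes have m−1 edges and are counted by C_{m−1}; m = 8 gives C_7.
C_7 = 429.

429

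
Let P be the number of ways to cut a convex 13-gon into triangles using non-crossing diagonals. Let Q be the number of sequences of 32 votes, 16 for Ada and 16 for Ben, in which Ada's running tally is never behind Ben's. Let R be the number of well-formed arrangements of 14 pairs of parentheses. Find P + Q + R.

38090896

The number of triangulations of a 13-gon is the Catalan number C_11 (index = sides − 2). So P = C_11 = 58786.
Reading a vote for the leader as '(' and for the other as ')' turns such a sequence into a balanced string of 16 pairs, so the count is C_16. So Q = C_16 = 35357670.
With 14 pairs the number of balanced bracket strings is the Catalan number C_14. So R = C_14 = 2674440.
P + Q + R = 58786 + 35357670 + 2674440 = 38090896.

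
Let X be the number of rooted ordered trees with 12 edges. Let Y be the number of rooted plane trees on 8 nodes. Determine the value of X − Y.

A rooted plane tree with 12 edges has 13 nodes, and the count is C_12. So X = C_12 = 208012.
A rooted plane tree on 8 nodes has 7 edges, and such trees are counted by C_7. So Y = C_7 = 429.
X − Y = 208012 − 429 = 207583.

207583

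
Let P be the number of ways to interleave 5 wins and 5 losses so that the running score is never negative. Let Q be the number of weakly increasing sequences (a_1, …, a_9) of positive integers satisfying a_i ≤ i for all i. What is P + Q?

Reading a vote for the leader as '(' and for the other as ')' turns such a sequence into a balanced string of 5 pairs, so the count is C_5. So P = C_5 = 42.
Weakly increasing sequences with a_i ≤ i biject with Dyck paths of semilength 9, so there are C_9. So Q = C_9 = 4862.
P + Q = 42 + 4862 = 4904.

4904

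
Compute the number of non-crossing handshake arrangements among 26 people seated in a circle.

With 26 = 2·13 people, non-crossing handshake pairings are non-crossing perfect matchings on a circle, counted by C_13.
C_13 = C(26,13)/14 = 10400600/14 = 742900.

742900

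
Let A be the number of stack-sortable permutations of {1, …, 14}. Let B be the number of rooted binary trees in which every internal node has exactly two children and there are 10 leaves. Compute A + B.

2679302

Stack-sortable permutations are exactly the 231-avoiding ones, counted by C_n; here n = 14. So A = C_14 = 2674440.
Full binary trees with 10 leaves have 10−1 = 9 internal nodes, so there are C_9 of them. So B = C_9 = 4862.
A + B = 2674440 + 4862 = 2679302.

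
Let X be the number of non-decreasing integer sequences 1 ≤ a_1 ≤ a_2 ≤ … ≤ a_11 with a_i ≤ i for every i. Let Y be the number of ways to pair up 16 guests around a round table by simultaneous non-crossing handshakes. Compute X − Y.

Weakly increasing sequences with a_i ≤ i biject with Dyck paths of semilength 11, so there are C_11. So X = C_11 = 58786.
Non-crossing handshake pairings of 2n people are counted by C_n; 16 people gives n = 8. So Y = C_8 = 1430.
X − Y = 58786 − 1430 = 57356.

57356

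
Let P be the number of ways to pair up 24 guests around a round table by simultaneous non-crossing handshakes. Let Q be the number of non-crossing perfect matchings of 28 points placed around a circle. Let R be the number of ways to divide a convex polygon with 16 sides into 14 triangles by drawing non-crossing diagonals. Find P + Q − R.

With 24 = 2·12 people, non-crossing handshake pairings are non-crossing perfect matchings on a circle, counted by C_12. So P = C_12 = 208012.
Non-crossing perfect matchings of 2n points on a circle are counted by C_n; with 28 points, n = 14. So Q = C_14 = 2674440.
Triangulations of a convex m-gon are counted by C_{m−2}; with m = 16 this is C_14. So R = C_14 = 2674440.
P + Q − R = 208012 + 2674440 − 2674440 = 208012.

208012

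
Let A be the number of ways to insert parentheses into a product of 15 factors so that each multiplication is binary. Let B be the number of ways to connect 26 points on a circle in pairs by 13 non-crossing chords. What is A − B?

1931540

Bracketing 15 factors into binary products is counted by C_{15−1} = C_14. So A = C_14 = 2674440.
Pairing 26 circle points by 13 non-crossing chords gives C_13 matchings. So B = C_13 = 742900.
A − B = 2674440 − 742900 = 1931540.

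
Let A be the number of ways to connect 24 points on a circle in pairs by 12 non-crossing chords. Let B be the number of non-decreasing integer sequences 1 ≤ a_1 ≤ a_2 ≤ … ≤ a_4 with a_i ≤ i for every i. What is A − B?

Pairing 24 circle points by 12 non-crossing chords gives C_12 matchings. So A = C_12 = 208012.
Weakly increasing sequences with a_i ≤ i biject with Dyck paths of semilength 4, so there are C_4. So B = C_4 = 14.
A − B = 208012 − 14 = 207998.

207998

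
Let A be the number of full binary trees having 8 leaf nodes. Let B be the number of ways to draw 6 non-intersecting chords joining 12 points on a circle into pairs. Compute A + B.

A full binary tree with L leaves has L−1 internal nodes and is counted by C_{L−1}; L = 8 gives C_7. So A = C_7 = 429.
Non-crossing perfect matchings of 2n points on a circle are counted by C_n; with 12 points, n = 6. So B = C_6 = 132.
A + B = 429 + 132 = 561.

561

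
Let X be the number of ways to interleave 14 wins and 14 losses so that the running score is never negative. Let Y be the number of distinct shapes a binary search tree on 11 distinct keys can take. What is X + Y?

2733226

Reading a vote for the leader as '(' and for the other as ')' turns such a sequence into a balanced string of 14 pairs, so the count is C_14. So X = C_14 = 2674440.
Binary trees (left/right distinguished) on n nodes are counted by C_n; here n = 11. So Y = C_11 = 58786.
X + Y = 2674440 + 58786 = 2733226.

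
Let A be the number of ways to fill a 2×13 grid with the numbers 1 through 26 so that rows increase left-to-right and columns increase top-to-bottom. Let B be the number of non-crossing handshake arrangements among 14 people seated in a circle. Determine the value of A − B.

By the hook-length formula (or a Dyck-path bijection), SYT of shape 2×13 number C_13. So A = C_13 = 742900.
With 14 = 2·7 people, non-crossing handshake pairings are non-crossing perfect matchings on a circle, counted by C_7. So B = C_7 = 429.
A − B = 742900 − 429 = 742471.

742471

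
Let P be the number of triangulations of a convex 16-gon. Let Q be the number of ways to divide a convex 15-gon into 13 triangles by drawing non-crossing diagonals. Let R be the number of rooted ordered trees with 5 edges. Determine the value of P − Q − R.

1931498

The number of triangulations of a 16-gon is the Catalan number C_14 (index = sides − 2). So P = C_14 = 2674440.
The number of triangulations of a 15-gon is the Catalan number C_13 (index = sides − 2). So Q = C_13 = 742900.
A rooted plane tree with 5 edges has 6 nodes, and the count is C_5. So R = C_5 = 42.
P − Q − R = 2674440 − 742900 − 42 = 1931498.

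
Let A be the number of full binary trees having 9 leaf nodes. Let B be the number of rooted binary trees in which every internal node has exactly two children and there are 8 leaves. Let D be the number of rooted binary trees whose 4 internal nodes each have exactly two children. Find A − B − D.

A full binary tree with L leaves has L−1 internal nodes and is counted by C_{L−1}; L = 9 gives C_8. So A = C_8 = 1430.
A full binary tree with L leaves has L−1 internal nodes and is counted by C_{L−1}; L = 8 gives C_7. So B = C_7 = 429.
The number of full binary trees on 4 internal nodes is the Catalan number C_4. So D = C_4 = 14.
A − B − D = 1430 − 429 − 14 = 987.

987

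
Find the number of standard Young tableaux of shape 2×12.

208012

Standard Young tableaux of shape 2×n are counted by C_n; here n = 12.
C_12 = C(24,12)/13 = 2704156/13 = 208012.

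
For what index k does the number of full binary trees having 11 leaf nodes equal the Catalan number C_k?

10

A full binary tree with L leaves has L−1 internal nodes and is counted by C_{L−1}; L = 11 gives C_10.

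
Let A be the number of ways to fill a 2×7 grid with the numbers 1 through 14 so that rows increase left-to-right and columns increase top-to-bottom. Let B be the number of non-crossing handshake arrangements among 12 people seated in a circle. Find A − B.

297

Standard Young tableaux of shape 2×n are counted by C_n; here n = 7. So A = C_7 = 429.
With 12 = 2·6 people, non-crossing handshake pairings are non-crossing perfect matchings on a circle, counted by C_6. So B = C_6 = 132.
A − B = 429 − 132 = 297.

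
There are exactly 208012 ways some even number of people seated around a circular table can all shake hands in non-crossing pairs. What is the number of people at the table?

24

Non-crossing handshake pairings of 2n people are counted by C_n, and C_12 = 208012.
So n = 12, and there are 2n = 24 people.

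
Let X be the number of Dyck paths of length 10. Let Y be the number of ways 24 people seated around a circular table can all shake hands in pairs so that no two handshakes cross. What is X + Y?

208054

Paths of 5 up- and 5 down-steps that never dip below the axis are Dyck paths; their count is C_5. So X = C_5 = 42.
Non-crossing handshake pairings of 2n people are counted by C_n; 24 people gives n = 12. So Y = C_12 = 208012.
X + Y = 42 + 208012 = 208054.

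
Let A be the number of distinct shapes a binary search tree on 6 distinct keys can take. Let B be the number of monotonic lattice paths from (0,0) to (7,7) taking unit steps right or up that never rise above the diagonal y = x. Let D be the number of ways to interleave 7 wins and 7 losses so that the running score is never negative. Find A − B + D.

There are C_n binary search tree shapes on n keys; with n = 6 that is C_6. So A = C_6 = 132.
Monotone paths in an n×n grid that stay weakly below the diagonal are counted by C_n; here n = 7. So B = C_7 = 429.
Ballot sequences with n votes each where one side never trails are Dyck words, counted by C_n; here n = 7. So D = C_7 = 429.
A − B + D = 132 − 429 + 429 = 132.

132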